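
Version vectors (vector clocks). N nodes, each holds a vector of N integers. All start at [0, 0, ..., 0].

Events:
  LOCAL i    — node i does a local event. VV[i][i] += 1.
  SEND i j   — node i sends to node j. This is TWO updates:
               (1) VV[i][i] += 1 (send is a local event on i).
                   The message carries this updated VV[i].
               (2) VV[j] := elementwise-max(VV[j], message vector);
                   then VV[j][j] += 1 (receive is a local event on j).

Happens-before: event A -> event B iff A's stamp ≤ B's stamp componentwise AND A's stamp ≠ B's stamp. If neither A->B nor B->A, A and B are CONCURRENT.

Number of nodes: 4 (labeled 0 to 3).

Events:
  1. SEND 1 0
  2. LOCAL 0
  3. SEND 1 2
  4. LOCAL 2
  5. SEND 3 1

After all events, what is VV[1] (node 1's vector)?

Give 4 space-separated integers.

Answer: 0 3 0 1

Derivation:
Initial: VV[0]=[0, 0, 0, 0]
Initial: VV[1]=[0, 0, 0, 0]
Initial: VV[2]=[0, 0, 0, 0]
Initial: VV[3]=[0, 0, 0, 0]
Event 1: SEND 1->0: VV[1][1]++ -> VV[1]=[0, 1, 0, 0], msg_vec=[0, 1, 0, 0]; VV[0]=max(VV[0],msg_vec) then VV[0][0]++ -> VV[0]=[1, 1, 0, 0]
Event 2: LOCAL 0: VV[0][0]++ -> VV[0]=[2, 1, 0, 0]
Event 3: SEND 1->2: VV[1][1]++ -> VV[1]=[0, 2, 0, 0], msg_vec=[0, 2, 0, 0]; VV[2]=max(VV[2],msg_vec) then VV[2][2]++ -> VV[2]=[0, 2, 1, 0]
Event 4: LOCAL 2: VV[2][2]++ -> VV[2]=[0, 2, 2, 0]
Event 5: SEND 3->1: VV[3][3]++ -> VV[3]=[0, 0, 0, 1], msg_vec=[0, 0, 0, 1]; VV[1]=max(VV[1],msg_vec) then VV[1][1]++ -> VV[1]=[0, 3, 0, 1]
Final vectors: VV[0]=[2, 1, 0, 0]; VV[1]=[0, 3, 0, 1]; VV[2]=[0, 2, 2, 0]; VV[3]=[0, 0, 0, 1]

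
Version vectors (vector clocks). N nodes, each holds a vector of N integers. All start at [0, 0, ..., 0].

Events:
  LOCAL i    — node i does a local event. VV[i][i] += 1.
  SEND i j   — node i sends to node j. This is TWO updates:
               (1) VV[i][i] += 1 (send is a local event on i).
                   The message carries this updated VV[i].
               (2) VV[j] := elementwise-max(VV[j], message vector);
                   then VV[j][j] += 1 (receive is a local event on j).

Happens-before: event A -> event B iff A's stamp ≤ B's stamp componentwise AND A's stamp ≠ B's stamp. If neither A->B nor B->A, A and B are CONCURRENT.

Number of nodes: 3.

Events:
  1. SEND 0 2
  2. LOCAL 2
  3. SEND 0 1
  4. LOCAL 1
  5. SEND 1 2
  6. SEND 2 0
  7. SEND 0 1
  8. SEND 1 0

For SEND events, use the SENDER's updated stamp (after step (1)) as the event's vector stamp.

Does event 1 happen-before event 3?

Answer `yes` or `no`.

Initial: VV[0]=[0, 0, 0]
Initial: VV[1]=[0, 0, 0]
Initial: VV[2]=[0, 0, 0]
Event 1: SEND 0->2: VV[0][0]++ -> VV[0]=[1, 0, 0], msg_vec=[1, 0, 0]; VV[2]=max(VV[2],msg_vec) then VV[2][2]++ -> VV[2]=[1, 0, 1]
Event 2: LOCAL 2: VV[2][2]++ -> VV[2]=[1, 0, 2]
Event 3: SEND 0->1: VV[0][0]++ -> VV[0]=[2, 0, 0], msg_vec=[2, 0, 0]; VV[1]=max(VV[1],msg_vec) then VV[1][1]++ -> VV[1]=[2, 1, 0]
Event 4: LOCAL 1: VV[1][1]++ -> VV[1]=[2, 2, 0]
Event 5: SEND 1->2: VV[1][1]++ -> VV[1]=[2, 3, 0], msg_vec=[2, 3, 0]; VV[2]=max(VV[2],msg_vec) then VV[2][2]++ -> VV[2]=[2, 3, 3]
Event 6: SEND 2->0: VV[2][2]++ -> VV[2]=[2, 3, 4], msg_vec=[2, 3, 4]; VV[0]=max(VV[0],msg_vec) then VV[0][0]++ -> VV[0]=[3, 3, 4]
Event 7: SEND 0->1: VV[0][0]++ -> VV[0]=[4, 3, 4], msg_vec=[4, 3, 4]; VV[1]=max(VV[1],msg_vec) then VV[1][1]++ -> VV[1]=[4, 4, 4]
Event 8: SEND 1->0: VV[1][1]++ -> VV[1]=[4, 5, 4], msg_vec=[4, 5, 4]; VV[0]=max(VV[0],msg_vec) then VV[0][0]++ -> VV[0]=[5, 5, 4]
Event 1 stamp: [1, 0, 0]
Event 3 stamp: [2, 0, 0]
[1, 0, 0] <= [2, 0, 0]? True. Equal? False. Happens-before: True

Answer: yes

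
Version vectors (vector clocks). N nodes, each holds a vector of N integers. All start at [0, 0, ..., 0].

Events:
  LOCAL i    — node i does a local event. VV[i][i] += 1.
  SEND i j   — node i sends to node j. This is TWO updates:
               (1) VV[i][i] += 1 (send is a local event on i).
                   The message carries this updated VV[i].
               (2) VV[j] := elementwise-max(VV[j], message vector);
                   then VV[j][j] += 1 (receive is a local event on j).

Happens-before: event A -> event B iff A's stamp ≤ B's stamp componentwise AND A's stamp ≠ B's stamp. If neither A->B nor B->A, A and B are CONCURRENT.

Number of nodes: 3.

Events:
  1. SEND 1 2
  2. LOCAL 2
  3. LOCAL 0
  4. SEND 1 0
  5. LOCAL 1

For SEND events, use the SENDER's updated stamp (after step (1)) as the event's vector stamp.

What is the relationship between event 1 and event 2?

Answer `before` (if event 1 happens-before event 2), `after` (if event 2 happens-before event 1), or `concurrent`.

Initial: VV[0]=[0, 0, 0]
Initial: VV[1]=[0, 0, 0]
Initial: VV[2]=[0, 0, 0]
Event 1: SEND 1->2: VV[1][1]++ -> VV[1]=[0, 1, 0], msg_vec=[0, 1, 0]; VV[2]=max(VV[2],msg_vec) then VV[2][2]++ -> VV[2]=[0, 1, 1]
Event 2: LOCAL 2: VV[2][2]++ -> VV[2]=[0, 1, 2]
Event 3: LOCAL 0: VV[0][0]++ -> VV[0]=[1, 0, 0]
Event 4: SEND 1->0: VV[1][1]++ -> VV[1]=[0, 2, 0], msg_vec=[0, 2, 0]; VV[0]=max(VV[0],msg_vec) then VV[0][0]++ -> VV[0]=[2, 2, 0]
Event 5: LOCAL 1: VV[1][1]++ -> VV[1]=[0, 3, 0]
Event 1 stamp: [0, 1, 0]
Event 2 stamp: [0, 1, 2]
[0, 1, 0] <= [0, 1, 2]? True
[0, 1, 2] <= [0, 1, 0]? False
Relation: before

Answer: before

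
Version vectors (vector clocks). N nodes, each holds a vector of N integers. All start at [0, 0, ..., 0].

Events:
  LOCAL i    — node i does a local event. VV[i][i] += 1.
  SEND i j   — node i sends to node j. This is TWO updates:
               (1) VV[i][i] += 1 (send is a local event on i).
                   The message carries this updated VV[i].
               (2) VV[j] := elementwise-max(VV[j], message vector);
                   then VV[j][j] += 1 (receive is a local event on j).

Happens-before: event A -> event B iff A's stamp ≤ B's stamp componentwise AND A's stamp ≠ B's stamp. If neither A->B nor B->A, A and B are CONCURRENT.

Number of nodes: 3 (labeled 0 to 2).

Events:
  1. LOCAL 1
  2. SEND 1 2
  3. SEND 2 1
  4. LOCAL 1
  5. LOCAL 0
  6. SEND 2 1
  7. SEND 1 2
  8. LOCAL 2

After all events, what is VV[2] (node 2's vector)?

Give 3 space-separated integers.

Answer: 0 6 5

Derivation:
Initial: VV[0]=[0, 0, 0]
Initial: VV[1]=[0, 0, 0]
Initial: VV[2]=[0, 0, 0]
Event 1: LOCAL 1: VV[1][1]++ -> VV[1]=[0, 1, 0]
Event 2: SEND 1->2: VV[1][1]++ -> VV[1]=[0, 2, 0], msg_vec=[0, 2, 0]; VV[2]=max(VV[2],msg_vec) then VV[2][2]++ -> VV[2]=[0, 2, 1]
Event 3: SEND 2->1: VV[2][2]++ -> VV[2]=[0, 2, 2], msg_vec=[0, 2, 2]; VV[1]=max(VV[1],msg_vec) then VV[1][1]++ -> VV[1]=[0, 3, 2]
Event 4: LOCAL 1: VV[1][1]++ -> VV[1]=[0, 4, 2]
Event 5: LOCAL 0: VV[0][0]++ -> VV[0]=[1, 0, 0]
Event 6: SEND 2->1: VV[2][2]++ -> VV[2]=[0, 2, 3], msg_vec=[0, 2, 3]; VV[1]=max(VV[1],msg_vec) then VV[1][1]++ -> VV[1]=[0, 5, 3]
Event 7: SEND 1->2: VV[1][1]++ -> VV[1]=[0, 6, 3], msg_vec=[0, 6, 3]; VV[2]=max(VV[2],msg_vec) then VV[2][2]++ -> VV[2]=[0, 6, 4]
Event 8: LOCAL 2: VV[2][2]++ -> VV[2]=[0, 6, 5]
Final vectors: VV[0]=[1, 0, 0]; VV[1]=[0, 6, 3]; VV[2]=[0, 6, 5]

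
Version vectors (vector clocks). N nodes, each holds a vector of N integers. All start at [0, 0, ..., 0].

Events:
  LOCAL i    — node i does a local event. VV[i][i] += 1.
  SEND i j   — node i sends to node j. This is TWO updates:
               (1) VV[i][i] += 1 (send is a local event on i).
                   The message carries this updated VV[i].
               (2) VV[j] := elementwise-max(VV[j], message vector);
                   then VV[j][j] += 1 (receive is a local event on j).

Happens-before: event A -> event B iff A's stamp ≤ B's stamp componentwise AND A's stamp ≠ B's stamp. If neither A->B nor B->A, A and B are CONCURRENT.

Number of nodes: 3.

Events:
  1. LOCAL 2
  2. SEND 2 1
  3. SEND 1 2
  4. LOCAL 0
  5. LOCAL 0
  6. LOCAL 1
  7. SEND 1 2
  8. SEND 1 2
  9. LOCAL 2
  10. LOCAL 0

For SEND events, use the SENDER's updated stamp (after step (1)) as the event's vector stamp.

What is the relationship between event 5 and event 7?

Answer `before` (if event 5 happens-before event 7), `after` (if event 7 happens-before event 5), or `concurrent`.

Initial: VV[0]=[0, 0, 0]
Initial: VV[1]=[0, 0, 0]
Initial: VV[2]=[0, 0, 0]
Event 1: LOCAL 2: VV[2][2]++ -> VV[2]=[0, 0, 1]
Event 2: SEND 2->1: VV[2][2]++ -> VV[2]=[0, 0, 2], msg_vec=[0, 0, 2]; VV[1]=max(VV[1],msg_vec) then VV[1][1]++ -> VV[1]=[0, 1, 2]
Event 3: SEND 1->2: VV[1][1]++ -> VV[1]=[0, 2, 2], msg_vec=[0, 2, 2]; VV[2]=max(VV[2],msg_vec) then VV[2][2]++ -> VV[2]=[0, 2, 3]
Event 4: LOCAL 0: VV[0][0]++ -> VV[0]=[1, 0, 0]
Event 5: LOCAL 0: VV[0][0]++ -> VV[0]=[2, 0, 0]
Event 6: LOCAL 1: VV[1][1]++ -> VV[1]=[0, 3, 2]
Event 7: SEND 1->2: VV[1][1]++ -> VV[1]=[0, 4, 2], msg_vec=[0, 4, 2]; VV[2]=max(VV[2],msg_vec) then VV[2][2]++ -> VV[2]=[0, 4, 4]
Event 8: SEND 1->2: VV[1][1]++ -> VV[1]=[0, 5, 2], msg_vec=[0, 5, 2]; VV[2]=max(VV[2],msg_vec) then VV[2][2]++ -> VV[2]=[0, 5, 5]
Event 9: LOCAL 2: VV[2][2]++ -> VV[2]=[0, 5, 6]
Event 10: LOCAL 0: VV[0][0]++ -> VV[0]=[3, 0, 0]
Event 5 stamp: [2, 0, 0]
Event 7 stamp: [0, 4, 2]
[2, 0, 0] <= [0, 4, 2]? False
[0, 4, 2] <= [2, 0, 0]? False
Relation: concurrent

Answer: concurrent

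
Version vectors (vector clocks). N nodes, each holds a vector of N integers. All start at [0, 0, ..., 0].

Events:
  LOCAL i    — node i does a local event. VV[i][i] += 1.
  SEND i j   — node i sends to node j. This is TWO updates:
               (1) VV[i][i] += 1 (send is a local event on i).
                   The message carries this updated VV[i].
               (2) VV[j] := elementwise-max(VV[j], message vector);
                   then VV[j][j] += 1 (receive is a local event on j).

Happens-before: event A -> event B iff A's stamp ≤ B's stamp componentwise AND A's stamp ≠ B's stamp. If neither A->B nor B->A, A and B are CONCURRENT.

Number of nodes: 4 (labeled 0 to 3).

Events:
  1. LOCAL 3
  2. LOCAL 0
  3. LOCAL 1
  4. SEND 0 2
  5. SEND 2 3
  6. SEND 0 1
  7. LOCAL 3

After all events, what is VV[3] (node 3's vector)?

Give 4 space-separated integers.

Initial: VV[0]=[0, 0, 0, 0]
Initial: VV[1]=[0, 0, 0, 0]
Initial: VV[2]=[0, 0, 0, 0]
Initial: VV[3]=[0, 0, 0, 0]
Event 1: LOCAL 3: VV[3][3]++ -> VV[3]=[0, 0, 0, 1]
Event 2: LOCAL 0: VV[0][0]++ -> VV[0]=[1, 0, 0, 0]
Event 3: LOCAL 1: VV[1][1]++ -> VV[1]=[0, 1, 0, 0]
Event 4: SEND 0->2: VV[0][0]++ -> VV[0]=[2, 0, 0, 0], msg_vec=[2, 0, 0, 0]; VV[2]=max(VV[2],msg_vec) then VV[2][2]++ -> VV[2]=[2, 0, 1, 0]
Event 5: SEND 2->3: VV[2][2]++ -> VV[2]=[2, 0, 2, 0], msg_vec=[2, 0, 2, 0]; VV[3]=max(VV[3],msg_vec) then VV[3][3]++ -> VV[3]=[2, 0, 2, 2]
Event 6: SEND 0->1: VV[0][0]++ -> VV[0]=[3, 0, 0, 0], msg_vec=[3, 0, 0, 0]; VV[1]=max(VV[1],msg_vec) then VV[1][1]++ -> VV[1]=[3, 2, 0, 0]
Event 7: LOCAL 3: VV[3][3]++ -> VV[3]=[2, 0, 2, 3]
Final vectors: VV[0]=[3, 0, 0, 0]; VV[1]=[3, 2, 0, 0]; VV[2]=[2, 0, 2, 0]; VV[3]=[2, 0, 2, 3]

Answer: 2 0 2 3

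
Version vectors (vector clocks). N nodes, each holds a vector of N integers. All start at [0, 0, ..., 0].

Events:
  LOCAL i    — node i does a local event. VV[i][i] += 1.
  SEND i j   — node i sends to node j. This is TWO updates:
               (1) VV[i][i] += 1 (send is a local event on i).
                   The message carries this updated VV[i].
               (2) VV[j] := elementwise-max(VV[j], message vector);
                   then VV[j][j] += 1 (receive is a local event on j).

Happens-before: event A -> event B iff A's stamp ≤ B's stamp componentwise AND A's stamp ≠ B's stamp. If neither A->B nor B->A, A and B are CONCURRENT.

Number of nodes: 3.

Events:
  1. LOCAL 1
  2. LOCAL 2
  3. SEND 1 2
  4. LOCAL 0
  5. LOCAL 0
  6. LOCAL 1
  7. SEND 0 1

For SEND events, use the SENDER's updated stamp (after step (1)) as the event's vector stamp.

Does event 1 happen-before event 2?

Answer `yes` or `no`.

Answer: no

Derivation:
Initial: VV[0]=[0, 0, 0]
Initial: VV[1]=[0, 0, 0]
Initial: VV[2]=[0, 0, 0]
Event 1: LOCAL 1: VV[1][1]++ -> VV[1]=[0, 1, 0]
Event 2: LOCAL 2: VV[2][2]++ -> VV[2]=[0, 0, 1]
Event 3: SEND 1->2: VV[1][1]++ -> VV[1]=[0, 2, 0], msg_vec=[0, 2, 0]; VV[2]=max(VV[2],msg_vec) then VV[2][2]++ -> VV[2]=[0, 2, 2]
Event 4: LOCAL 0: VV[0][0]++ -> VV[0]=[1, 0, 0]
Event 5: LOCAL 0: VV[0][0]++ -> VV[0]=[2, 0, 0]
Event 6: LOCAL 1: VV[1][1]++ -> VV[1]=[0, 3, 0]
Event 7: SEND 0->1: VV[0][0]++ -> VV[0]=[3, 0, 0], msg_vec=[3, 0, 0]; VV[1]=max(VV[1],msg_vec) then VV[1][1]++ -> VV[1]=[3, 4, 0]
Event 1 stamp: [0, 1, 0]
Event 2 stamp: [0, 0, 1]
[0, 1, 0] <= [0, 0, 1]? False. Equal? False. Happens-before: False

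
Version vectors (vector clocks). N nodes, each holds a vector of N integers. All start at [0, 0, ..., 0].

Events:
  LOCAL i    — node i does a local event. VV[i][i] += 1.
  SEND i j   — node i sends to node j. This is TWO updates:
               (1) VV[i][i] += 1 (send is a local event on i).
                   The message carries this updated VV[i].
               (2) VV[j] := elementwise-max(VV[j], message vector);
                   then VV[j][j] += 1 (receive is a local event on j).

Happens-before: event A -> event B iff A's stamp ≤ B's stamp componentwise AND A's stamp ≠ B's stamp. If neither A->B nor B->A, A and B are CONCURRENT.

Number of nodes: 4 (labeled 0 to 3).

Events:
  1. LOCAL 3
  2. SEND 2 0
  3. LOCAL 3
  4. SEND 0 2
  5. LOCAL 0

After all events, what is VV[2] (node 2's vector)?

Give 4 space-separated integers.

Initial: VV[0]=[0, 0, 0, 0]
Initial: VV[1]=[0, 0, 0, 0]
Initial: VV[2]=[0, 0, 0, 0]
Initial: VV[3]=[0, 0, 0, 0]
Event 1: LOCAL 3: VV[3][3]++ -> VV[3]=[0, 0, 0, 1]
Event 2: SEND 2->0: VV[2][2]++ -> VV[2]=[0, 0, 1, 0], msg_vec=[0, 0, 1, 0]; VV[0]=max(VV[0],msg_vec) then VV[0][0]++ -> VV[0]=[1, 0, 1, 0]
Event 3: LOCAL 3: VV[3][3]++ -> VV[3]=[0, 0, 0, 2]
Event 4: SEND 0->2: VV[0][0]++ -> VV[0]=[2, 0, 1, 0], msg_vec=[2, 0, 1, 0]; VV[2]=max(VV[2],msg_vec) then VV[2][2]++ -> VV[2]=[2, 0, 2, 0]
Event 5: LOCAL 0: VV[0][0]++ -> VV[0]=[3, 0, 1, 0]
Final vectors: VV[0]=[3, 0, 1, 0]; VV[1]=[0, 0, 0, 0]; VV[2]=[2, 0, 2, 0]; VV[3]=[0, 0, 0, 2]

Answer: 2 0 2 0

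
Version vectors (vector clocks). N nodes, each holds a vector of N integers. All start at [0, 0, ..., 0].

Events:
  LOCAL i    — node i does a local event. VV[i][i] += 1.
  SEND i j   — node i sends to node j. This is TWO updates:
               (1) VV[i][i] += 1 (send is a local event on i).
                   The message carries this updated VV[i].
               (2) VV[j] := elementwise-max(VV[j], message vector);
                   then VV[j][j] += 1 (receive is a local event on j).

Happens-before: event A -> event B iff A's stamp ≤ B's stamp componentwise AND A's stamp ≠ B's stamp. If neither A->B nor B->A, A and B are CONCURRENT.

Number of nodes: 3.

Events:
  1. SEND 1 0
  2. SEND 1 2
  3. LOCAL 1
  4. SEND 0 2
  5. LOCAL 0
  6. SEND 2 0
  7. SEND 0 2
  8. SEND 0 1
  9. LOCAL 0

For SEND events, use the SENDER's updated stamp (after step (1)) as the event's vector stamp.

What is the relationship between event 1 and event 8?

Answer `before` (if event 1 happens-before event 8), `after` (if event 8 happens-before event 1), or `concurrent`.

Initial: VV[0]=[0, 0, 0]
Initial: VV[1]=[0, 0, 0]
Initial: VV[2]=[0, 0, 0]
Event 1: SEND 1->0: VV[1][1]++ -> VV[1]=[0, 1, 0], msg_vec=[0, 1, 0]; VV[0]=max(VV[0],msg_vec) then VV[0][0]++ -> VV[0]=[1, 1, 0]
Event 2: SEND 1->2: VV[1][1]++ -> VV[1]=[0, 2, 0], msg_vec=[0, 2, 0]; VV[2]=max(VV[2],msg_vec) then VV[2][2]++ -> VV[2]=[0, 2, 1]
Event 3: LOCAL 1: VV[1][1]++ -> VV[1]=[0, 3, 0]
Event 4: SEND 0->2: VV[0][0]++ -> VV[0]=[2, 1, 0], msg_vec=[2, 1, 0]; VV[2]=max(VV[2],msg_vec) then VV[2][2]++ -> VV[2]=[2, 2, 2]
Event 5: LOCAL 0: VV[0][0]++ -> VV[0]=[3, 1, 0]
Event 6: SEND 2->0: VV[2][2]++ -> VV[2]=[2, 2, 3], msg_vec=[2, 2, 3]; VV[0]=max(VV[0],msg_vec) then VV[0][0]++ -> VV[0]=[4, 2, 3]
Event 7: SEND 0->2: VV[0][0]++ -> VV[0]=[5, 2, 3], msg_vec=[5, 2, 3]; VV[2]=max(VV[2],msg_vec) then VV[2][2]++ -> VV[2]=[5, 2, 4]
Event 8: SEND 0->1: VV[0][0]++ -> VV[0]=[6, 2, 3], msg_vec=[6, 2, 3]; VV[1]=max(VV[1],msg_vec) then VV[1][1]++ -> VV[1]=[6, 4, 3]
Event 9: LOCAL 0: VV[0][0]++ -> VV[0]=[7, 2, 3]
Event 1 stamp: [0, 1, 0]
Event 8 stamp: [6, 2, 3]
[0, 1, 0] <= [6, 2, 3]? True
[6, 2, 3] <= [0, 1, 0]? False
Relation: before

Answer: before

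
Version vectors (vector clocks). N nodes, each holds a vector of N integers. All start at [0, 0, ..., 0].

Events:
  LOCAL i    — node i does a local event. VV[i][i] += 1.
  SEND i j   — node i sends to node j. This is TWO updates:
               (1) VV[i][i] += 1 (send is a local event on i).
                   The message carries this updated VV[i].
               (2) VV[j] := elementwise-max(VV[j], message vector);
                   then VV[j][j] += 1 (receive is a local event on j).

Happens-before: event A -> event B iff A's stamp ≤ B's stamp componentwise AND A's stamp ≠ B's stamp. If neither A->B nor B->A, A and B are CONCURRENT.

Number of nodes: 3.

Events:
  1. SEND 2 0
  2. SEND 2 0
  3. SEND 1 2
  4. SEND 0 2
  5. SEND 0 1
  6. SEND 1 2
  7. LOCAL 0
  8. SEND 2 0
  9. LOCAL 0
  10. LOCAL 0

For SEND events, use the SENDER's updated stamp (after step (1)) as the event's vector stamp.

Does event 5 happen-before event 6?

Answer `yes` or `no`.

Answer: yes

Derivation:
Initial: VV[0]=[0, 0, 0]
Initial: VV[1]=[0, 0, 0]
Initial: VV[2]=[0, 0, 0]
Event 1: SEND 2->0: VV[2][2]++ -> VV[2]=[0, 0, 1], msg_vec=[0, 0, 1]; VV[0]=max(VV[0],msg_vec) then VV[0][0]++ -> VV[0]=[1, 0, 1]
Event 2: SEND 2->0: VV[2][2]++ -> VV[2]=[0, 0, 2], msg_vec=[0, 0, 2]; VV[0]=max(VV[0],msg_vec) then VV[0][0]++ -> VV[0]=[2, 0, 2]
Event 3: SEND 1->2: VV[1][1]++ -> VV[1]=[0, 1, 0], msg_vec=[0, 1, 0]; VV[2]=max(VV[2],msg_vec) then VV[2][2]++ -> VV[2]=[0, 1, 3]
Event 4: SEND 0->2: VV[0][0]++ -> VV[0]=[3, 0, 2], msg_vec=[3, 0, 2]; VV[2]=max(VV[2],msg_vec) then VV[2][2]++ -> VV[2]=[3, 1, 4]
Event 5: SEND 0->1: VV[0][0]++ -> VV[0]=[4, 0, 2], msg_vec=[4, 0, 2]; VV[1]=max(VV[1],msg_vec) then VV[1][1]++ -> VV[1]=[4, 2, 2]
Event 6: SEND 1->2: VV[1][1]++ -> VV[1]=[4, 3, 2], msg_vec=[4, 3, 2]; VV[2]=max(VV[2],msg_vec) then VV[2][2]++ -> VV[2]=[4, 3, 5]
Event 7: LOCAL 0: VV[0][0]++ -> VV[0]=[5, 0, 2]
Event 8: SEND 2->0: VV[2][2]++ -> VV[2]=[4, 3, 6], msg_vec=[4, 3, 6]; VV[0]=max(VV[0],msg_vec) then VV[0][0]++ -> VV[0]=[6, 3, 6]
Event 9: LOCAL 0: VV[0][0]++ -> VV[0]=[7, 3, 6]
Event 10: LOCAL 0: VV[0][0]++ -> VV[0]=[8, 3, 6]
Event 5 stamp: [4, 0, 2]
Event 6 stamp: [4, 3, 2]
[4, 0, 2] <= [4, 3, 2]? True. Equal? False. Happens-before: True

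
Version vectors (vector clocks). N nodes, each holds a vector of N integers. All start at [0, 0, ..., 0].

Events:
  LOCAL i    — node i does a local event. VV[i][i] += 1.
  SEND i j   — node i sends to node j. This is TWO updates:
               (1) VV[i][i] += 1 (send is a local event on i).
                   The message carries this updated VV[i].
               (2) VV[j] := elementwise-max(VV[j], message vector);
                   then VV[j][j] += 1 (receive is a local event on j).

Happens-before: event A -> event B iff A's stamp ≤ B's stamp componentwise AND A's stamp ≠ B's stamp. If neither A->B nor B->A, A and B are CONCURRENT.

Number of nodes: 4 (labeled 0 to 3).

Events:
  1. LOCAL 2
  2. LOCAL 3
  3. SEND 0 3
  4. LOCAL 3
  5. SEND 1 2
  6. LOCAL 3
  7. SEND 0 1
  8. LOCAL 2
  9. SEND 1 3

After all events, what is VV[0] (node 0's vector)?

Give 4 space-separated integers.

Initial: VV[0]=[0, 0, 0, 0]
Initial: VV[1]=[0, 0, 0, 0]
Initial: VV[2]=[0, 0, 0, 0]
Initial: VV[3]=[0, 0, 0, 0]
Event 1: LOCAL 2: VV[2][2]++ -> VV[2]=[0, 0, 1, 0]
Event 2: LOCAL 3: VV[3][3]++ -> VV[3]=[0, 0, 0, 1]
Event 3: SEND 0->3: VV[0][0]++ -> VV[0]=[1, 0, 0, 0], msg_vec=[1, 0, 0, 0]; VV[3]=max(VV[3],msg_vec) then VV[3][3]++ -> VV[3]=[1, 0, 0, 2]
Event 4: LOCAL 3: VV[3][3]++ -> VV[3]=[1, 0, 0, 3]
Event 5: SEND 1->2: VV[1][1]++ -> VV[1]=[0, 1, 0, 0], msg_vec=[0, 1, 0, 0]; VV[2]=max(VV[2],msg_vec) then VV[2][2]++ -> VV[2]=[0, 1, 2, 0]
Event 6: LOCAL 3: VV[3][3]++ -> VV[3]=[1, 0, 0, 4]
Event 7: SEND 0->1: VV[0][0]++ -> VV[0]=[2, 0, 0, 0], msg_vec=[2, 0, 0, 0]; VV[1]=max(VV[1],msg_vec) then VV[1][1]++ -> VV[1]=[2, 2, 0, 0]
Event 8: LOCAL 2: VV[2][2]++ -> VV[2]=[0, 1, 3, 0]
Event 9: SEND 1->3: VV[1][1]++ -> VV[1]=[2, 3, 0, 0], msg_vec=[2, 3, 0, 0]; VV[3]=max(VV[3],msg_vec) then VV[3][3]++ -> VV[3]=[2, 3, 0, 5]
Final vectors: VV[0]=[2, 0, 0, 0]; VV[1]=[2, 3, 0, 0]; VV[2]=[0, 1, 3, 0]; VV[3]=[2, 3, 0, 5]

Answer: 2 0 0 0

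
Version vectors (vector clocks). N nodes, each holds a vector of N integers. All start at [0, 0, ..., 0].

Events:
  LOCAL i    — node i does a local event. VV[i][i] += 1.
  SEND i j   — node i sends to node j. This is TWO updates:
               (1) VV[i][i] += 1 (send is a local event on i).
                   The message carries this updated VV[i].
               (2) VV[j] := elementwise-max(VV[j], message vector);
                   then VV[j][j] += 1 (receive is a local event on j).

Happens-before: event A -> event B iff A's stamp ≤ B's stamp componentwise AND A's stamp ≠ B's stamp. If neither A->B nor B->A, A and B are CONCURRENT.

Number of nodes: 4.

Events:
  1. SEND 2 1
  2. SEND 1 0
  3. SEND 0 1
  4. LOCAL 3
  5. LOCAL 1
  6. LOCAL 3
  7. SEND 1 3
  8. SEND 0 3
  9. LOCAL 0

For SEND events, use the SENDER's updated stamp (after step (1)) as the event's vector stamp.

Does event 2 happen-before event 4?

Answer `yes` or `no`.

Answer: no

Derivation:
Initial: VV[0]=[0, 0, 0, 0]
Initial: VV[1]=[0, 0, 0, 0]
Initial: VV[2]=[0, 0, 0, 0]
Initial: VV[3]=[0, 0, 0, 0]
Event 1: SEND 2->1: VV[2][2]++ -> VV[2]=[0, 0, 1, 0], msg_vec=[0, 0, 1, 0]; VV[1]=max(VV[1],msg_vec) then VV[1][1]++ -> VV[1]=[0, 1, 1, 0]
Event 2: SEND 1->0: VV[1][1]++ -> VV[1]=[0, 2, 1, 0], msg_vec=[0, 2, 1, 0]; VV[0]=max(VV[0],msg_vec) then VV[0][0]++ -> VV[0]=[1, 2, 1, 0]
Event 3: SEND 0->1: VV[0][0]++ -> VV[0]=[2, 2, 1, 0], msg_vec=[2, 2, 1, 0]; VV[1]=max(VV[1],msg_vec) then VV[1][1]++ -> VV[1]=[2, 3, 1, 0]
Event 4: LOCAL 3: VV[3][3]++ -> VV[3]=[0, 0, 0, 1]
Event 5: LOCAL 1: VV[1][1]++ -> VV[1]=[2, 4, 1, 0]
Event 6: LOCAL 3: VV[3][3]++ -> VV[3]=[0, 0, 0, 2]
Event 7: SEND 1->3: VV[1][1]++ -> VV[1]=[2, 5, 1, 0], msg_vec=[2, 5, 1, 0]; VV[3]=max(VV[3],msg_vec) then VV[3][3]++ -> VV[3]=[2, 5, 1, 3]
Event 8: SEND 0->3: VV[0][0]++ -> VV[0]=[3, 2, 1, 0], msg_vec=[3, 2, 1, 0]; VV[3]=max(VV[3],msg_vec) then VV[3][3]++ -> VV[3]=[3, 5, 1, 4]
Event 9: LOCAL 0: VV[0][0]++ -> VV[0]=[4, 2, 1, 0]
Event 2 stamp: [0, 2, 1, 0]
Event 4 stamp: [0, 0, 0, 1]
[0, 2, 1, 0] <= [0, 0, 0, 1]? False. Equal? False. Happens-before: False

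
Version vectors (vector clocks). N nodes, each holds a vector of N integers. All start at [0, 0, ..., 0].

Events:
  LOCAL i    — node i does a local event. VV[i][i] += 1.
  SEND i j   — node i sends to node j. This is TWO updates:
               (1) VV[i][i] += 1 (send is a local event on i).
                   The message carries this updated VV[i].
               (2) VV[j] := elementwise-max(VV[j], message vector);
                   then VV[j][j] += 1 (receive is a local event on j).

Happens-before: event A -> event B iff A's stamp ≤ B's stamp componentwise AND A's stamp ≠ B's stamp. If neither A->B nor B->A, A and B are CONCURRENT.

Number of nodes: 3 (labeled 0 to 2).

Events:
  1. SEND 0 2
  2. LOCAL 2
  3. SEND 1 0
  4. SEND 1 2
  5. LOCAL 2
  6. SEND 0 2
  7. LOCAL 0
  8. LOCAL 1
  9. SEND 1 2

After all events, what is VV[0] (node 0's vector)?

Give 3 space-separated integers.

Initial: VV[0]=[0, 0, 0]
Initial: VV[1]=[0, 0, 0]
Initial: VV[2]=[0, 0, 0]
Event 1: SEND 0->2: VV[0][0]++ -> VV[0]=[1, 0, 0], msg_vec=[1, 0, 0]; VV[2]=max(VV[2],msg_vec) then VV[2][2]++ -> VV[2]=[1, 0, 1]
Event 2: LOCAL 2: VV[2][2]++ -> VV[2]=[1, 0, 2]
Event 3: SEND 1->0: VV[1][1]++ -> VV[1]=[0, 1, 0], msg_vec=[0, 1, 0]; VV[0]=max(VV[0],msg_vec) then VV[0][0]++ -> VV[0]=[2, 1, 0]
Event 4: SEND 1->2: VV[1][1]++ -> VV[1]=[0, 2, 0], msg_vec=[0, 2, 0]; VV[2]=max(VV[2],msg_vec) then VV[2][2]++ -> VV[2]=[1, 2, 3]
Event 5: LOCAL 2: VV[2][2]++ -> VV[2]=[1, 2, 4]
Event 6: SEND 0->2: VV[0][0]++ -> VV[0]=[3, 1, 0], msg_vec=[3, 1, 0]; VV[2]=max(VV[2],msg_vec) then VV[2][2]++ -> VV[2]=[3, 2, 5]
Event 7: LOCAL 0: VV[0][0]++ -> VV[0]=[4, 1, 0]
Event 8: LOCAL 1: VV[1][1]++ -> VV[1]=[0, 3, 0]
Event 9: SEND 1->2: VV[1][1]++ -> VV[1]=[0, 4, 0], msg_vec=[0, 4, 0]; VV[2]=max(VV[2],msg_vec) then VV[2][2]++ -> VV[2]=[3, 4, 6]
Final vectors: VV[0]=[4, 1, 0]; VV[1]=[0, 4, 0]; VV[2]=[3, 4, 6]

Answer: 4 1 0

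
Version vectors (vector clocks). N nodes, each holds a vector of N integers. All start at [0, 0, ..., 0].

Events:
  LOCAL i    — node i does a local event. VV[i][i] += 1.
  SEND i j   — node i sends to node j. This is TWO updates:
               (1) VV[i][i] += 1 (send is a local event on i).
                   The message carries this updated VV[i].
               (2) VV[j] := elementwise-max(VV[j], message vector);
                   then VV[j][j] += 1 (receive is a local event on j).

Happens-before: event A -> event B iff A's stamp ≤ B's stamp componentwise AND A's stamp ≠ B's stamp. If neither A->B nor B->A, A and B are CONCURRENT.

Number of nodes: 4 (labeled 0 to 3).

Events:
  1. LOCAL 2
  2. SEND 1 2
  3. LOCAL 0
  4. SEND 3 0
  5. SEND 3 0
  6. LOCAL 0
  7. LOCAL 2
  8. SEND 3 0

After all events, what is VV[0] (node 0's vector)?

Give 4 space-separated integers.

Initial: VV[0]=[0, 0, 0, 0]
Initial: VV[1]=[0, 0, 0, 0]
Initial: VV[2]=[0, 0, 0, 0]
Initial: VV[3]=[0, 0, 0, 0]
Event 1: LOCAL 2: VV[2][2]++ -> VV[2]=[0, 0, 1, 0]
Event 2: SEND 1->2: VV[1][1]++ -> VV[1]=[0, 1, 0, 0], msg_vec=[0, 1, 0, 0]; VV[2]=max(VV[2],msg_vec) then VV[2][2]++ -> VV[2]=[0, 1, 2, 0]
Event 3: LOCAL 0: VV[0][0]++ -> VV[0]=[1, 0, 0, 0]
Event 4: SEND 3->0: VV[3][3]++ -> VV[3]=[0, 0, 0, 1], msg_vec=[0, 0, 0, 1]; VV[0]=max(VV[0],msg_vec) then VV[0][0]++ -> VV[0]=[2, 0, 0, 1]
Event 5: SEND 3->0: VV[3][3]++ -> VV[3]=[0, 0, 0, 2], msg_vec=[0, 0, 0, 2]; VV[0]=max(VV[0],msg_vec) then VV[0][0]++ -> VV[0]=[3, 0, 0, 2]
Event 6: LOCAL 0: VV[0][0]++ -> VV[0]=[4, 0, 0, 2]
Event 7: LOCAL 2: VV[2][2]++ -> VV[2]=[0, 1, 3, 0]
Event 8: SEND 3->0: VV[3][3]++ -> VV[3]=[0, 0, 0, 3], msg_vec=[0, 0, 0, 3]; VV[0]=max(VV[0],msg_vec) then VV[0][0]++ -> VV[0]=[5, 0, 0, 3]
Final vectors: VV[0]=[5, 0, 0, 3]; VV[1]=[0, 1, 0, 0]; VV[2]=[0, 1, 3, 0]; VV[3]=[0, 0, 0, 3]

Answer: 5 0 0 3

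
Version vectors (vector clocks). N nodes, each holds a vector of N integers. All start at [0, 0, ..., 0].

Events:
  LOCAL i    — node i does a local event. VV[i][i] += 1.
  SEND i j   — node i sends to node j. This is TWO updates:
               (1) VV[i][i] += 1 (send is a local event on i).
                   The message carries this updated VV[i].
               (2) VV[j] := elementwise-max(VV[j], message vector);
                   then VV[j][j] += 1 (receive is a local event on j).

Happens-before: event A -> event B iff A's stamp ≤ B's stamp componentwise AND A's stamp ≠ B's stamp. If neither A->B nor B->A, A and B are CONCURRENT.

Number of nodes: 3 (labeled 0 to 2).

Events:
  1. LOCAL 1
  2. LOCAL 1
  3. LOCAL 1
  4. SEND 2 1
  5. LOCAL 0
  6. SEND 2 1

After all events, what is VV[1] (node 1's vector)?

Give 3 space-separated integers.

Answer: 0 5 2

Derivation:
Initial: VV[0]=[0, 0, 0]
Initial: VV[1]=[0, 0, 0]
Initial: VV[2]=[0, 0, 0]
Event 1: LOCAL 1: VV[1][1]++ -> VV[1]=[0, 1, 0]
Event 2: LOCAL 1: VV[1][1]++ -> VV[1]=[0, 2, 0]
Event 3: LOCAL 1: VV[1][1]++ -> VV[1]=[0, 3, 0]
Event 4: SEND 2->1: VV[2][2]++ -> VV[2]=[0, 0, 1], msg_vec=[0, 0, 1]; VV[1]=max(VV[1],msg_vec) then VV[1][1]++ -> VV[1]=[0, 4, 1]
Event 5: LOCAL 0: VV[0][0]++ -> VV[0]=[1, 0, 0]
Event 6: SEND 2->1: VV[2][2]++ -> VV[2]=[0, 0, 2], msg_vec=[0, 0, 2]; VV[1]=max(VV[1],msg_vec) then VV[1][1]++ -> VV[1]=[0, 5, 2]
Final vectors: VV[0]=[1, 0, 0]; VV[1]=[0, 5, 2]; VV[2]=[0, 0, 2]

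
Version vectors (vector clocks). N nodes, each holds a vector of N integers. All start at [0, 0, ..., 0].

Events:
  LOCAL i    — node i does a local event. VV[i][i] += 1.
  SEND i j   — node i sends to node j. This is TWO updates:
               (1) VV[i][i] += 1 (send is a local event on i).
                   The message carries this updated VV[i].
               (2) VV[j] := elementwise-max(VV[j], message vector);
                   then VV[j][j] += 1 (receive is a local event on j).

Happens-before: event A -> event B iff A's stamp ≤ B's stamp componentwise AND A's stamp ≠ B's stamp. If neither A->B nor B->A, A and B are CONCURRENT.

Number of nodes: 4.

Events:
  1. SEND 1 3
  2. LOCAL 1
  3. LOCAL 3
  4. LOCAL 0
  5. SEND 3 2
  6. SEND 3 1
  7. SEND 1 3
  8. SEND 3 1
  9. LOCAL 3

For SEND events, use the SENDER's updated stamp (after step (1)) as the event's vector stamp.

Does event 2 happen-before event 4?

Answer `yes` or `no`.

Initial: VV[0]=[0, 0, 0, 0]
Initial: VV[1]=[0, 0, 0, 0]
Initial: VV[2]=[0, 0, 0, 0]
Initial: VV[3]=[0, 0, 0, 0]
Event 1: SEND 1->3: VV[1][1]++ -> VV[1]=[0, 1, 0, 0], msg_vec=[0, 1, 0, 0]; VV[3]=max(VV[3],msg_vec) then VV[3][3]++ -> VV[3]=[0, 1, 0, 1]
Event 2: LOCAL 1: VV[1][1]++ -> VV[1]=[0, 2, 0, 0]
Event 3: LOCAL 3: VV[3][3]++ -> VV[3]=[0, 1, 0, 2]
Event 4: LOCAL 0: VV[0][0]++ -> VV[0]=[1, 0, 0, 0]
Event 5: SEND 3->2: VV[3][3]++ -> VV[3]=[0, 1, 0, 3], msg_vec=[0, 1, 0, 3]; VV[2]=max(VV[2],msg_vec) then VV[2][2]++ -> VV[2]=[0, 1, 1, 3]
Event 6: SEND 3->1: VV[3][3]++ -> VV[3]=[0, 1, 0, 4], msg_vec=[0, 1, 0, 4]; VV[1]=max(VV[1],msg_vec) then VV[1][1]++ -> VV[1]=[0, 3, 0, 4]
Event 7: SEND 1->3: VV[1][1]++ -> VV[1]=[0, 4, 0, 4], msg_vec=[0, 4, 0, 4]; VV[3]=max(VV[3],msg_vec) then VV[3][3]++ -> VV[3]=[0, 4, 0, 5]
Event 8: SEND 3->1: VV[3][3]++ -> VV[3]=[0, 4, 0, 6], msg_vec=[0, 4, 0, 6]; VV[1]=max(VV[1],msg_vec) then VV[1][1]++ -> VV[1]=[0, 5, 0, 6]
Event 9: LOCAL 3: VV[3][3]++ -> VV[3]=[0, 4, 0, 7]
Event 2 stamp: [0, 2, 0, 0]
Event 4 stamp: [1, 0, 0, 0]
[0, 2, 0, 0] <= [1, 0, 0, 0]? False. Equal? False. Happens-before: False

Answer: no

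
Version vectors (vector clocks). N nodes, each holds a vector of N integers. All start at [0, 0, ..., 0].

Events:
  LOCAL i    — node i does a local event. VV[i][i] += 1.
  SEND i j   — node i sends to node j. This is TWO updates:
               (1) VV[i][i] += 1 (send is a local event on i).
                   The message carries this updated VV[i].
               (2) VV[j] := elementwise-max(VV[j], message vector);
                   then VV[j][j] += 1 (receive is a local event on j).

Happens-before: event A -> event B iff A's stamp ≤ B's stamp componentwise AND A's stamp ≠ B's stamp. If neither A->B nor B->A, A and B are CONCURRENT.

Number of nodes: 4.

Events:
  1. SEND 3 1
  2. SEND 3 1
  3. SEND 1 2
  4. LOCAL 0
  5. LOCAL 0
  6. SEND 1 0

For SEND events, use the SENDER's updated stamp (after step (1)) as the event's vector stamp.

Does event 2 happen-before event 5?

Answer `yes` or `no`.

Answer: no

Derivation:
Initial: VV[0]=[0, 0, 0, 0]
Initial: VV[1]=[0, 0, 0, 0]
Initial: VV[2]=[0, 0, 0, 0]
Initial: VV[3]=[0, 0, 0, 0]
Event 1: SEND 3->1: VV[3][3]++ -> VV[3]=[0, 0, 0, 1], msg_vec=[0, 0, 0, 1]; VV[1]=max(VV[1],msg_vec) then VV[1][1]++ -> VV[1]=[0, 1, 0, 1]
Event 2: SEND 3->1: VV[3][3]++ -> VV[3]=[0, 0, 0, 2], msg_vec=[0, 0, 0, 2]; VV[1]=max(VV[1],msg_vec) then VV[1][1]++ -> VV[1]=[0, 2, 0, 2]
Event 3: SEND 1->2: VV[1][1]++ -> VV[1]=[0, 3, 0, 2], msg_vec=[0, 3, 0, 2]; VV[2]=max(VV[2],msg_vec) then VV[2][2]++ -> VV[2]=[0, 3, 1, 2]
Event 4: LOCAL 0: VV[0][0]++ -> VV[0]=[1, 0, 0, 0]
Event 5: LOCAL 0: VV[0][0]++ -> VV[0]=[2, 0, 0, 0]
Event 6: SEND 1->0: VV[1][1]++ -> VV[1]=[0, 4, 0, 2], msg_vec=[0, 4, 0, 2]; VV[0]=max(VV[0],msg_vec) then VV[0][0]++ -> VV[0]=[3, 4, 0, 2]
Event 2 stamp: [0, 0, 0, 2]
Event 5 stamp: [2, 0, 0, 0]
[0, 0, 0, 2] <= [2, 0, 0, 0]? False. Equal? False. Happens-before: False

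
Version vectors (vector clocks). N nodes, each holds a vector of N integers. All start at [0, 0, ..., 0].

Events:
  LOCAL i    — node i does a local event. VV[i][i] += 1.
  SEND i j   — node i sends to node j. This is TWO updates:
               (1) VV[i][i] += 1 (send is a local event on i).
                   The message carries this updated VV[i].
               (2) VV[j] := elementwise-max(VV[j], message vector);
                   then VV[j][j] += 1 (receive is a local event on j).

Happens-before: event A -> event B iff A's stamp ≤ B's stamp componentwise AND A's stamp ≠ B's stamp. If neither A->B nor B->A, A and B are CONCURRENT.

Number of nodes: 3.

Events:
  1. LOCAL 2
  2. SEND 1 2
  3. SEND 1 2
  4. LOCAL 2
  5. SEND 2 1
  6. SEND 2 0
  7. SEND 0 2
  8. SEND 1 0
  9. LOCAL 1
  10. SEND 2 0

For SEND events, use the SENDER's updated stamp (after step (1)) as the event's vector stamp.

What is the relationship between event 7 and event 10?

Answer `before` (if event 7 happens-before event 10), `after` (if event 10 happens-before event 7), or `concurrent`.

Initial: VV[0]=[0, 0, 0]
Initial: VV[1]=[0, 0, 0]
Initial: VV[2]=[0, 0, 0]
Event 1: LOCAL 2: VV[2][2]++ -> VV[2]=[0, 0, 1]
Event 2: SEND 1->2: VV[1][1]++ -> VV[1]=[0, 1, 0], msg_vec=[0, 1, 0]; VV[2]=max(VV[2],msg_vec) then VV[2][2]++ -> VV[2]=[0, 1, 2]
Event 3: SEND 1->2: VV[1][1]++ -> VV[1]=[0, 2, 0], msg_vec=[0, 2, 0]; VV[2]=max(VV[2],msg_vec) then VV[2][2]++ -> VV[2]=[0, 2, 3]
Event 4: LOCAL 2: VV[2][2]++ -> VV[2]=[0, 2, 4]
Event 5: SEND 2->1: VV[2][2]++ -> VV[2]=[0, 2, 5], msg_vec=[0, 2, 5]; VV[1]=max(VV[1],msg_vec) then VV[1][1]++ -> VV[1]=[0, 3, 5]
Event 6: SEND 2->0: VV[2][2]++ -> VV[2]=[0, 2, 6], msg_vec=[0, 2, 6]; VV[0]=max(VV[0],msg_vec) then VV[0][0]++ -> VV[0]=[1, 2, 6]
Event 7: SEND 0->2: VV[0][0]++ -> VV[0]=[2, 2, 6], msg_vec=[2, 2, 6]; VV[2]=max(VV[2],msg_vec) then VV[2][2]++ -> VV[2]=[2, 2, 7]
Event 8: SEND 1->0: VV[1][1]++ -> VV[1]=[0, 4, 5], msg_vec=[0, 4, 5]; VV[0]=max(VV[0],msg_vec) then VV[0][0]++ -> VV[0]=[3, 4, 6]
Event 9: LOCAL 1: VV[1][1]++ -> VV[1]=[0, 5, 5]
Event 10: SEND 2->0: VV[2][2]++ -> VV[2]=[2, 2, 8], msg_vec=[2, 2, 8]; VV[0]=max(VV[0],msg_vec) then VV[0][0]++ -> VV[0]=[4, 4, 8]
Event 7 stamp: [2, 2, 6]
Event 10 stamp: [2, 2, 8]
[2, 2, 6] <= [2, 2, 8]? True
[2, 2, 8] <= [2, 2, 6]? False
Relation: before

Answer: before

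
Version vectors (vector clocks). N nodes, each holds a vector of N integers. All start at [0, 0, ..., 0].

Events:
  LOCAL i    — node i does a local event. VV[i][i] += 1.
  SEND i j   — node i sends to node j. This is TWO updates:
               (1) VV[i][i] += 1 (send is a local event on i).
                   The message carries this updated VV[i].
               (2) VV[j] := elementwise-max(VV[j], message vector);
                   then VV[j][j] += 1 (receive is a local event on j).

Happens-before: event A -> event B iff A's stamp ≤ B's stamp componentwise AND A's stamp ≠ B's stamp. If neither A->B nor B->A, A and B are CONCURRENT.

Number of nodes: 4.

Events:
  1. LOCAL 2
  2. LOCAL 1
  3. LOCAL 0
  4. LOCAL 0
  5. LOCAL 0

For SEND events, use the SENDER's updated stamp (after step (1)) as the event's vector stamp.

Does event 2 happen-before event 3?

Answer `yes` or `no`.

Answer: no

Derivation:
Initial: VV[0]=[0, 0, 0, 0]
Initial: VV[1]=[0, 0, 0, 0]
Initial: VV[2]=[0, 0, 0, 0]
Initial: VV[3]=[0, 0, 0, 0]
Event 1: LOCAL 2: VV[2][2]++ -> VV[2]=[0, 0, 1, 0]
Event 2: LOCAL 1: VV[1][1]++ -> VV[1]=[0, 1, 0, 0]
Event 3: LOCAL 0: VV[0][0]++ -> VV[0]=[1, 0, 0, 0]
Event 4: LOCAL 0: VV[0][0]++ -> VV[0]=[2, 0, 0, 0]
Event 5: LOCAL 0: VV[0][0]++ -> VV[0]=[3, 0, 0, 0]
Event 2 stamp: [0, 1, 0, 0]
Event 3 stamp: [1, 0, 0, 0]
[0, 1, 0, 0] <= [1, 0, 0, 0]? False. Equal? False. Happens-before: False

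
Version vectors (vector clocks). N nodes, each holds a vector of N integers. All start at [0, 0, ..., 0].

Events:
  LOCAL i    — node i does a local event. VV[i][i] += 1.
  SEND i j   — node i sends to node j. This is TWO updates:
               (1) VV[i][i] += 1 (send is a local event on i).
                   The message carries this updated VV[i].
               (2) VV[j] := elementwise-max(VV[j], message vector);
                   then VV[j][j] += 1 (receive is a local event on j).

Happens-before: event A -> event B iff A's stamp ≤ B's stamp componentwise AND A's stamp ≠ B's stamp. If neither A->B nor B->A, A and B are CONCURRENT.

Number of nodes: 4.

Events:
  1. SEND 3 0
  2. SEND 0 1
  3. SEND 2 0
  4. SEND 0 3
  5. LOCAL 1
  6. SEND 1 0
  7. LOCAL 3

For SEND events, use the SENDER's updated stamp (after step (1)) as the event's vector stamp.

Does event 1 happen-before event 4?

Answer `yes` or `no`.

Answer: yes

Derivation:
Initial: VV[0]=[0, 0, 0, 0]
Initial: VV[1]=[0, 0, 0, 0]
Initial: VV[2]=[0, 0, 0, 0]
Initial: VV[3]=[0, 0, 0, 0]
Event 1: SEND 3->0: VV[3][3]++ -> VV[3]=[0, 0, 0, 1], msg_vec=[0, 0, 0, 1]; VV[0]=max(VV[0],msg_vec) then VV[0][0]++ -> VV[0]=[1, 0, 0, 1]
Event 2: SEND 0->1: VV[0][0]++ -> VV[0]=[2, 0, 0, 1], msg_vec=[2, 0, 0, 1]; VV[1]=max(VV[1],msg_vec) then VV[1][1]++ -> VV[1]=[2, 1, 0, 1]
Event 3: SEND 2->0: VV[2][2]++ -> VV[2]=[0, 0, 1, 0], msg_vec=[0, 0, 1, 0]; VV[0]=max(VV[0],msg_vec) then VV[0][0]++ -> VV[0]=[3, 0, 1, 1]
Event 4: SEND 0->3: VV[0][0]++ -> VV[0]=[4, 0, 1, 1], msg_vec=[4, 0, 1, 1]; VV[3]=max(VV[3],msg_vec) then VV[3][3]++ -> VV[3]=[4, 0, 1, 2]
Event 5: LOCAL 1: VV[1][1]++ -> VV[1]=[2, 2, 0, 1]
Event 6: SEND 1->0: VV[1][1]++ -> VV[1]=[2, 3, 0, 1], msg_vec=[2, 3, 0, 1]; VV[0]=max(VV[0],msg_vec) then VV[0][0]++ -> VV[0]=[5, 3, 1, 1]
Event 7: LOCAL 3: VV[3][3]++ -> VV[3]=[4, 0, 1, 3]
Event 1 stamp: [0, 0, 0, 1]
Event 4 stamp: [4, 0, 1, 1]
[0, 0, 0, 1] <= [4, 0, 1, 1]? True. Equal? False. Happens-before: True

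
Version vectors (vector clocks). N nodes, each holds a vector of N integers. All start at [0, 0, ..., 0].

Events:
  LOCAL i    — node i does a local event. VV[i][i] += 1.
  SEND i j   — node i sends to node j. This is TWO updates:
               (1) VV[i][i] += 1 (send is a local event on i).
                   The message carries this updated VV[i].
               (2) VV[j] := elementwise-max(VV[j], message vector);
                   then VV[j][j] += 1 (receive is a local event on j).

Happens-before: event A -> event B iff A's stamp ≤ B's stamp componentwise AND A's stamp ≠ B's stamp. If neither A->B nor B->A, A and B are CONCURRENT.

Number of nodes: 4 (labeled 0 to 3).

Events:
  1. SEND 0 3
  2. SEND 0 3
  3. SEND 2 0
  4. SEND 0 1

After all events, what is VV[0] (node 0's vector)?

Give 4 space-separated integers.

Initial: VV[0]=[0, 0, 0, 0]
Initial: VV[1]=[0, 0, 0, 0]
Initial: VV[2]=[0, 0, 0, 0]
Initial: VV[3]=[0, 0, 0, 0]
Event 1: SEND 0->3: VV[0][0]++ -> VV[0]=[1, 0, 0, 0], msg_vec=[1, 0, 0, 0]; VV[3]=max(VV[3],msg_vec) then VV[3][3]++ -> VV[3]=[1, 0, 0, 1]
Event 2: SEND 0->3: VV[0][0]++ -> VV[0]=[2, 0, 0, 0], msg_vec=[2, 0, 0, 0]; VV[3]=max(VV[3],msg_vec) then VV[3][3]++ -> VV[3]=[2, 0, 0, 2]
Event 3: SEND 2->0: VV[2][2]++ -> VV[2]=[0, 0, 1, 0], msg_vec=[0, 0, 1, 0]; VV[0]=max(VV[0],msg_vec) then VV[0][0]++ -> VV[0]=[3, 0, 1, 0]
Event 4: SEND 0->1: VV[0][0]++ -> VV[0]=[4, 0, 1, 0], msg_vec=[4, 0, 1, 0]; VV[1]=max(VV[1],msg_vec) then VV[1][1]++ -> VV[1]=[4, 1, 1, 0]
Final vectors: VV[0]=[4, 0, 1, 0]; VV[1]=[4, 1, 1, 0]; VV[2]=[0, 0, 1, 0]; VV[3]=[2, 0, 0, 2]

Answer: 4 0 1 0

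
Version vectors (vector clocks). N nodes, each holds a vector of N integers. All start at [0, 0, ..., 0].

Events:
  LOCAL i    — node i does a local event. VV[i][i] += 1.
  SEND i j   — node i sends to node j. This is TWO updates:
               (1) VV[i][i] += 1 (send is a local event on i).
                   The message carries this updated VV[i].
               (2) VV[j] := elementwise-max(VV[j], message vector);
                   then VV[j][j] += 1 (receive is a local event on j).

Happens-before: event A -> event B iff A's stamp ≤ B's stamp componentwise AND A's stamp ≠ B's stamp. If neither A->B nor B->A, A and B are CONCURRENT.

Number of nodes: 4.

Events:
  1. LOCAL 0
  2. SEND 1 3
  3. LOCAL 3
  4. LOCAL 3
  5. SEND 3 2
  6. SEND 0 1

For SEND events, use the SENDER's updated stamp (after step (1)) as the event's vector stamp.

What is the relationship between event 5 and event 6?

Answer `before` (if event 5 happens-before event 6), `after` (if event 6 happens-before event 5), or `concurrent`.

Initial: VV[0]=[0, 0, 0, 0]
Initial: VV[1]=[0, 0, 0, 0]
Initial: VV[2]=[0, 0, 0, 0]
Initial: VV[3]=[0, 0, 0, 0]
Event 1: LOCAL 0: VV[0][0]++ -> VV[0]=[1, 0, 0, 0]
Event 2: SEND 1->3: VV[1][1]++ -> VV[1]=[0, 1, 0, 0], msg_vec=[0, 1, 0, 0]; VV[3]=max(VV[3],msg_vec) then VV[3][3]++ -> VV[3]=[0, 1, 0, 1]
Event 3: LOCAL 3: VV[3][3]++ -> VV[3]=[0, 1, 0, 2]
Event 4: LOCAL 3: VV[3][3]++ -> VV[3]=[0, 1, 0, 3]
Event 5: SEND 3->2: VV[3][3]++ -> VV[3]=[0, 1, 0, 4], msg_vec=[0, 1, 0, 4]; VV[2]=max(VV[2],msg_vec) then VV[2][2]++ -> VV[2]=[0, 1, 1, 4]
Event 6: SEND 0->1: VV[0][0]++ -> VV[0]=[2, 0, 0, 0], msg_vec=[2, 0, 0, 0]; VV[1]=max(VV[1],msg_vec) then VV[1][1]++ -> VV[1]=[2, 2, 0, 0]
Event 5 stamp: [0, 1, 0, 4]
Event 6 stamp: [2, 0, 0, 0]
[0, 1, 0, 4] <= [2, 0, 0, 0]? False
[2, 0, 0, 0] <= [0, 1, 0, 4]? False
Relation: concurrent

Answer: concurrent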